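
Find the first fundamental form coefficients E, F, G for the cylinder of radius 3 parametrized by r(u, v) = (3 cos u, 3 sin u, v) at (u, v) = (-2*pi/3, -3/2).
E = 9;  F = 0;  G = 1

Partials: r_u = (-3*sin(u), 3*cos(u), 0), r_v = (0, 0, 1). As functions of (u, v):
  E = r_u · r_u = 9,
  F = r_u · r_v = 0,
  G = r_v · r_v = 1.
Evaluating at (u, v) = (-2*pi/3, -3/2): E = 9, F = 0, G = 1.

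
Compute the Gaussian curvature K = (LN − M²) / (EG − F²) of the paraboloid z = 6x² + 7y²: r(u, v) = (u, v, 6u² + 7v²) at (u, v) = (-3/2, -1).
K = 168/271441

Coefficients of the first fundamental form: E = 144*u^2 + 1, F = 168*u*v, G = 196*v^2 + 1.
Coefficients of the second fundamental form: L = 12/sqrt(144*u^2 + 196*v^2 + 1), M = 0, N = 14/sqrt(144*u^2 + 196*v^2 + 1).
Assemble K = (LN − M²)/(EG − F²) = 168/(20736*u^4 + 56448*u^2*v^2 + 288*u^2 + 38416*v^4 + 392*v^2 + 1). At (u, v) = (-3/2, -1): K = 168/271441.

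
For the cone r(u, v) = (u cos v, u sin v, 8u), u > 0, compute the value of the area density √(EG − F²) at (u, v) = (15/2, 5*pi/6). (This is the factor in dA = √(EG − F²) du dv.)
√(EG − F²)|_{(15/2, 5*pi/6)} = 15*sqrt(65)/2

E = 65, F = 0, G = u^2, so EG − F² = 65*u^2. Taking the positive square root: √(EG − F²) = sqrt(65)*Abs(u). At (u, v) = (15/2, 5*pi/6): 15*sqrt(65)/2.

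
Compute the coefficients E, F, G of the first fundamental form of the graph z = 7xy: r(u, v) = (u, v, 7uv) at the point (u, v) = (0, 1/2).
E = 53/4;  F = 0;  G = 1

Partials: r_u = (1, 0, 7*v), r_v = (0, 1, 7*u). As functions of (u, v):
  E = r_u · r_u = 49*v^2 + 1,
  F = r_u · r_v = 49*u*v,
  G = r_v · r_v = 49*u^2 + 1.
Evaluating at (u, v) = (0, 1/2): E = 53/4, F = 0, G = 1.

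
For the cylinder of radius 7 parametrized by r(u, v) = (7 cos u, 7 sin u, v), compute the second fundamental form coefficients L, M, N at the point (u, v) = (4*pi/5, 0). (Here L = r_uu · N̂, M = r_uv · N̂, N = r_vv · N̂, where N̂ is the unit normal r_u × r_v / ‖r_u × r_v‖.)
L = -7;  M = 0;  N = 0

Compute the unit normal N̂(u, v) = (cos(u), sin(u), 0), and the second partials r_uu, r_uv, r_vv. Take dot products:
  L(u, v) = r_uu · N̂ = -7,
  M(u, v) = r_uv · N̂ = 0,
  N(u, v) = r_vv · N̂ = 0.
Evaluating at (u, v) = (4*pi/5, 0):
  L = -7, M = 0, N = 0.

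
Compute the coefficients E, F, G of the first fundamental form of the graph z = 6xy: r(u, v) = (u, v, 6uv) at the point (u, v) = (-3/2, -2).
E = 145;  F = 108;  G = 82

Partials: r_u = (1, 0, 6*v), r_v = (0, 1, 6*u). As functions of (u, v):
  E = r_u · r_u = 36*v^2 + 1,
  F = r_u · r_v = 36*u*v,
  G = r_v · r_v = 36*u^2 + 1.
Evaluating at (u, v) = (-3/2, -2): E = 145, F = 108, G = 82.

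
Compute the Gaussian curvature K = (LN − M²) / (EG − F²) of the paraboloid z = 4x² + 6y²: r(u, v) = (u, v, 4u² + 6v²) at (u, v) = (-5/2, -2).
K = 96/954529

Coefficients of the first fundamental form: E = 64*u^2 + 1, F = 96*u*v, G = 144*v^2 + 1.
Coefficients of the second fundamental form: L = 8/sqrt(64*u^2 + 144*v^2 + 1), M = 0, N = 12/sqrt(64*u^2 + 144*v^2 + 1).
Assemble K = (LN − M²)/(EG − F²) = 96/(4096*u^4 + 18432*u^2*v^2 + 128*u^2 + 20736*v^4 + 288*v^2 + 1). At (u, v) = (-5/2, -2): K = 96/954529.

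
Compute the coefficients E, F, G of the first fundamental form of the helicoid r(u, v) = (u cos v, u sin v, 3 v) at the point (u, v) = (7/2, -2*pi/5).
E = 1;  F = 0;  G = 85/4

Partials: r_u = (cos(v), sin(v), 0), r_v = (-u*sin(v), u*cos(v), 3). As functions of (u, v):
  E = r_u · r_u = 1,
  F = r_u · r_v = 0,
  G = r_v · r_v = u^2 + 9.
Evaluating at (u, v) = (7/2, -2*pi/5): E = 1, F = 0, G = 85/4.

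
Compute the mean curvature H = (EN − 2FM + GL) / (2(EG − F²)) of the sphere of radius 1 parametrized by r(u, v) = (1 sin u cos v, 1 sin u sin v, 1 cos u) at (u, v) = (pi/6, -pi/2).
H = -1

With E = 1, F = 0, G = sin(u)^2, L = -sin(u)/Abs(sin(u)), M = 0, N = -sin(u)^3/Abs(sin(u)), assemble
  H = (EN − 2FM + GL) / (2(EG − F²)) = -sin(u)/Abs(sin(u)).
At (u, v) = (pi/6, -pi/2): H = -1.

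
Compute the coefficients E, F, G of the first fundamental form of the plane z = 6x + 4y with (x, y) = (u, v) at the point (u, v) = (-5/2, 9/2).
E = 37;  F = 24;  G = 17

Partials: r_u = (1, 0, 6), r_v = (0, 1, 4). As functions of (u, v):
  E = r_u · r_u = 37,
  F = r_u · r_v = 24,
  G = r_v · r_v = 17.
Evaluating at (u, v) = (-5/2, 9/2): E = 37, F = 24, G = 17.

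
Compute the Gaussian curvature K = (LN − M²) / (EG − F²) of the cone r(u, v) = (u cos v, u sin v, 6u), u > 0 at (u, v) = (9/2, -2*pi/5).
K = 0

Coefficients of the first fundamental form: E = 37, F = 0, G = u^2.
Coefficients of the second fundamental form: L = 0, M = 0, N = 6*sqrt(37)*u^2/(37*Abs(u)).
Assemble K = (LN − M²)/(EG − F²) = 0. At (u, v) = (9/2, -2*pi/5): K = 0.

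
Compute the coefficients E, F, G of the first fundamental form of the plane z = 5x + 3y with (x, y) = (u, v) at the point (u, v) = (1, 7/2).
E = 26;  F = 15;  G = 10

Partials: r_u = (1, 0, 5), r_v = (0, 1, 3). As functions of (u, v):
  E = r_u · r_u = 26,
  F = r_u · r_v = 15,
  G = r_v · r_v = 10.
Evaluating at (u, v) = (1, 7/2): E = 26, F = 15, G = 10.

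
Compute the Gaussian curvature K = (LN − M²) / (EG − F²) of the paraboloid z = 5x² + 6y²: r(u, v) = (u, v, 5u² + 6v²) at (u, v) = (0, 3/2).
K = 24/21125

Coefficients of the first fundamental form: E = 100*u^2 + 1, F = 120*u*v, G = 144*v^2 + 1.
Coefficients of the second fundamental form: L = 10/sqrt(100*u^2 + 144*v^2 + 1), M = 0, N = 12/sqrt(100*u^2 + 144*v^2 + 1).
Assemble K = (LN − M²)/(EG − F²) = 120/(10000*u^4 + 28800*u^2*v^2 + 200*u^2 + 20736*v^4 + 288*v^2 + 1). At (u, v) = (0, 3/2): K = 24/21125.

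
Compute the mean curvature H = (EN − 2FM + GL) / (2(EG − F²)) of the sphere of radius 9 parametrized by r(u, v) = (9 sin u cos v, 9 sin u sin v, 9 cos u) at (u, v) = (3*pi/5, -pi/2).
H = -1/9

With E = 81, F = 0, G = 81*sin(u)^2, L = -9*sin(u)/Abs(sin(u)), M = 0, N = -9*sin(u)^3/Abs(sin(u)), assemble
  H = (EN − 2FM + GL) / (2(EG − F²)) = -sin(u)/(9*Abs(sin(u))).
At (u, v) = (3*pi/5, -pi/2): H = -1/9.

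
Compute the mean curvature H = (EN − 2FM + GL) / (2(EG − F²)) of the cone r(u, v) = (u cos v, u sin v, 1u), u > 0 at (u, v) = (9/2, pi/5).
H = sqrt(2)/18

With E = 2, F = 0, G = u^2, L = 0, M = 0, N = sqrt(2)*u^2/(2*Abs(u)), assemble
  H = (EN − 2FM + GL) / (2(EG − F²)) = sqrt(2)/(4*Abs(u)).
At (u, v) = (9/2, pi/5): H = sqrt(2)/18.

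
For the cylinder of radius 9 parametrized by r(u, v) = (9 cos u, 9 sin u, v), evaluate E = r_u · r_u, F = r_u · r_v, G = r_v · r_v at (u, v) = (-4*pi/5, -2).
E = 81;  F = 0;  G = 1

Partials: r_u = (-9*sin(u), 9*cos(u), 0), r_v = (0, 0, 1). As functions of (u, v):
  E = r_u · r_u = 81,
  F = r_u · r_v = 0,
  G = r_v · r_v = 1.
Evaluating at (u, v) = (-4*pi/5, -2): E = 81, F = 0, G = 1.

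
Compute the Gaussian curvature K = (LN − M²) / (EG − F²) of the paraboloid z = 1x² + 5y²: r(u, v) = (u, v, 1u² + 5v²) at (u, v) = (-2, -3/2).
K = 5/14641

Coefficients of the first fundamental form: E = 4*u^2 + 1, F = 20*u*v, G = 100*v^2 + 1.
Coefficients of the second fundamental form: L = 2/sqrt(4*u^2 + 100*v^2 + 1), M = 0, N = 10/sqrt(4*u^2 + 100*v^2 + 1).
Assemble K = (LN − M²)/(EG − F²) = 20/(16*u^4 + 800*u^2*v^2 + 8*u^2 + 10000*v^4 + 200*v^2 + 1). At (u, v) = (-2, -3/2): K = 5/14641.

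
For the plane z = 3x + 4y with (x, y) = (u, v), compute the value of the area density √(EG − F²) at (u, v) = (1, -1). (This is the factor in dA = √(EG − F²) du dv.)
√(EG − F²)|_{(1, -1)} = sqrt(26)

E = 10, F = 12, G = 17, so EG − F² = 26. Taking the positive square root: √(EG − F²) = sqrt(26). At (u, v) = (1, -1): sqrt(26).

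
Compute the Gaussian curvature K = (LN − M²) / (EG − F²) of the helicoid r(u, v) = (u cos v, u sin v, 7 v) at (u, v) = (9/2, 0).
K = -784/76729

Coefficients of the first fundamental form: E = 1, F = 0, G = u^2 + 49.
Coefficients of the second fundamental form: L = 0, M = -7/sqrt(u^2 + 49), N = 0.
Assemble K = (LN − M²)/(EG − F²) = -49/(u^2 + 49)^2. At (u, v) = (9/2, 0): K = -784/76729.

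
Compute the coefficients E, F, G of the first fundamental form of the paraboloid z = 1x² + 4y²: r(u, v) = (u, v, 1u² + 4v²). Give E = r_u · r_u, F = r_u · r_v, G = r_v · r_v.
E = 4*u^2 + 1;  F = 16*u*v;  G = 64*v^2 + 1

Compute partials: r_u = (1, 0, 2*u), r_v = (0, 1, 8*v). Then
  E = r_u · r_u = 4*u^2 + 1,
  F = r_u · r_v = 16*u*v,
  G = r_v · r_v = 64*v^2 + 1.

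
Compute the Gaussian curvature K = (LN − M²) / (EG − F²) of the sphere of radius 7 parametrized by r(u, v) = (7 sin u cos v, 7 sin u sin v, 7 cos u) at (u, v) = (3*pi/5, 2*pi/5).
K = 1/49

Coefficients of the first fundamental form: E = 49, F = 0, G = 49*sin(u)^2.
Coefficients of the second fundamental form: L = -7*sin(u)/Abs(sin(u)), M = 0, N = -7*sin(u)^3/Abs(sin(u)).
Assemble K = (LN − M²)/(EG − F²) = 1/49. At (u, v) = (3*pi/5, 2*pi/5): K = 1/49.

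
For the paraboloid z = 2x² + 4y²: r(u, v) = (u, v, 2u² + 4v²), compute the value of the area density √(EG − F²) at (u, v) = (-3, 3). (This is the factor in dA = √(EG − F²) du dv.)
√(EG − F²)|_{(-3, 3)} = sqrt(721)

E = 16*u^2 + 1, F = 32*u*v, G = 64*v^2 + 1, so EG − F² = 16*u^2 + 64*v^2 + 1. Taking the positive square root: √(EG − F²) = sqrt(16*u^2 + 64*v^2 + 1). At (u, v) = (-3, 3): sqrt(721).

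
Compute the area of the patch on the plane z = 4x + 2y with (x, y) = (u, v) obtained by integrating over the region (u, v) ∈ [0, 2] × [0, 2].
Area = 4*sqrt(21)

Area = ∫∫ √(EG − F²) du dv with √(EG − F²) = sqrt(21). Integrating over [0, 2] × [0, 2] gives 4*sqrt(21).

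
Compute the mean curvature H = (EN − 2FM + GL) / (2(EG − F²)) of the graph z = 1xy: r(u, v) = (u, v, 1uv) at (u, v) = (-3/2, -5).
H = -60*sqrt(113)/12769

With E = v^2 + 1, F = u*v, G = u^2 + 1, L = 0, M = 1/sqrt(u^2 + v^2 + 1), N = 0, assemble
  H = (EN − 2FM + GL) / (2(EG − F²)) = -u*v/(u^2 + v^2 + 1)^(3/2).
At (u, v) = (-3/2, -5): H = -60*sqrt(113)/12769.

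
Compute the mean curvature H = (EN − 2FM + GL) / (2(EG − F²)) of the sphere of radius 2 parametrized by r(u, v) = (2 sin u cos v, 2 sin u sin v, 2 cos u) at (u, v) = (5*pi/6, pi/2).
H = -1/2

With E = 4, F = 0, G = 4*sin(u)^2, L = -2*sin(u)/Abs(sin(u)), M = 0, N = -2*sin(u)^3/Abs(sin(u)), assemble
  H = (EN − 2FM + GL) / (2(EG − F²)) = -sin(u)/(2*Abs(sin(u))).
At (u, v) = (5*pi/6, pi/2): H = -1/2.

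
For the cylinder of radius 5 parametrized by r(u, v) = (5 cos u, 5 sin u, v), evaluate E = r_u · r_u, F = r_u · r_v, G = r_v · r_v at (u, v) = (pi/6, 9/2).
E = 25;  F = 0;  G = 1

Partials: r_u = (-5*sin(u), 5*cos(u), 0), r_v = (0, 0, 1). As functions of (u, v):
  E = r_u · r_u = 25,
  F = r_u · r_v = 0,
  G = r_v · r_v = 1.
Evaluating at (u, v) = (pi/6, 9/2): E = 25, F = 0, G = 1.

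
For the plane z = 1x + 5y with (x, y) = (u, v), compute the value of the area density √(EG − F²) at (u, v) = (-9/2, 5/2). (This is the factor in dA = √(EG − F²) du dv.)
√(EG − F²)|_{(-9/2, 5/2)} = 3*sqrt(3)

E = 2, F = 5, G = 26, so EG − F² = 27. Taking the positive square root: √(EG − F²) = 3*sqrt(3). At (u, v) = (-9/2, 5/2): 3*sqrt(3).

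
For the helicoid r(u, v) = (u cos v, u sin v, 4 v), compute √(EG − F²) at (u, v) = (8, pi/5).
√(EG − F²)|_{(8, pi/5)} = 4*sqrt(5)

E = 1, F = 0, G = u^2 + 16; EG − F² = u^2 + 16; √(EG − F²) = sqrt(u^2 + 16). At the given point: 4*sqrt(5).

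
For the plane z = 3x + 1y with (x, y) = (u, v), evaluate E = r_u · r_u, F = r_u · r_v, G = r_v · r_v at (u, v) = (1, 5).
E = 10;  F = 3;  G = 2

Partials: r_u = (1, 0, 3), r_v = (0, 1, 1). As functions of (u, v):
  E = r_u · r_u = 10,
  F = r_u · r_v = 3,
  G = r_v · r_v = 2.
Evaluating at (u, v) = (1, 5): E = 10, F = 3, G = 2.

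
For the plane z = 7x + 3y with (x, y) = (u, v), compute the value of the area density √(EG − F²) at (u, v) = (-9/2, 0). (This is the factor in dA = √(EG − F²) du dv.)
√(EG − F²)|_{(-9/2, 0)} = sqrt(59)

E = 50, F = 21, G = 10, so EG − F² = 59. Taking the positive square root: √(EG − F²) = sqrt(59). At (u, v) = (-9/2, 0): sqrt(59).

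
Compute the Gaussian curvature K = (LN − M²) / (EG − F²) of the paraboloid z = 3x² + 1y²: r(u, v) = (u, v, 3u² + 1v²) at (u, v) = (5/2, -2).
K = 3/14641

Coefficients of the first fundamental form: E = 36*u^2 + 1, F = 12*u*v, G = 4*v^2 + 1.
Coefficients of the second fundamental form: L = 6/sqrt(36*u^2 + 4*v^2 + 1), M = 0, N = 2/sqrt(36*u^2 + 4*v^2 + 1).
Assemble K = (LN − M²)/(EG − F²) = 12/(1296*u^4 + 288*u^2*v^2 + 72*u^2 + 16*v^4 + 8*v^2 + 1). At (u, v) = (5/2, -2): K = 3/14641.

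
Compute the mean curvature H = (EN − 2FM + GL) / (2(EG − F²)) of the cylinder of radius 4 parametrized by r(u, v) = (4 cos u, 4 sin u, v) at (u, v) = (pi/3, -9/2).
H = -1/8

With E = 16, F = 0, G = 1, L = -4, M = 0, N = 0, assemble
  H = (EN − 2FM + GL) / (2(EG − F²)) = -1/8.
At (u, v) = (pi/3, -9/2): H = -1/8.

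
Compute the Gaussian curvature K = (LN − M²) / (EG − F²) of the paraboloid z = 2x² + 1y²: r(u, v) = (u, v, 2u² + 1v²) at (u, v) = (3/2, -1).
K = 8/1681

Coefficients of the first fundamental form: E = 16*u^2 + 1, F = 8*u*v, G = 4*v^2 + 1.
Coefficients of the second fundamental form: L = 4/sqrt(16*u^2 + 4*v^2 + 1), M = 0, N = 2/sqrt(16*u^2 + 4*v^2 + 1).
Assemble K = (LN − M²)/(EG − F²) = 8/(256*u^4 + 128*u^2*v^2 + 32*u^2 + 16*v^4 + 8*v^2 + 1). At (u, v) = (3/2, -1): K = 8/1681.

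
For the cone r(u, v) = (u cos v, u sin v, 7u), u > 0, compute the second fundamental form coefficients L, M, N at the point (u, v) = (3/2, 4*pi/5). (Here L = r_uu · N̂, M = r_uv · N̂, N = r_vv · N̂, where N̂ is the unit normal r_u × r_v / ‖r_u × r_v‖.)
L = 0;  M = 0;  N = 21*sqrt(2)/20

Compute the unit normal N̂(u, v) = (-7*sqrt(2)*u*cos(v)/(10*Abs(u)), -7*sqrt(2)*u*sin(v)/(10*Abs(u)), sqrt(2)*u/(10*Abs(u))), and the second partials r_uu, r_uv, r_vv. Take dot products:
  L(u, v) = r_uu · N̂ = 0,
  M(u, v) = r_uv · N̂ = 0,
  N(u, v) = r_vv · N̂ = 7*sqrt(2)*u^2/(10*Abs(u)).
Evaluating at (u, v) = (3/2, 4*pi/5):
  L = 0, M = 0, N = 21*sqrt(2)/20.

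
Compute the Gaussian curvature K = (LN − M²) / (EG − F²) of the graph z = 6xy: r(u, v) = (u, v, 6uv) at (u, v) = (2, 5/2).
K = -9/34225

Coefficients of the first fundamental form: E = 36*v^2 + 1, F = 36*u*v, G = 36*u^2 + 1.
Coefficients of the second fundamental form: L = 0, M = 6/sqrt(36*u^2 + 36*v^2 + 1), N = 0.
Assemble K = (LN − M²)/(EG − F²) = -36/(1296*u^4 + 2592*u^2*v^2 + 72*u^2 + 1296*v^4 + 72*v^2 + 1). At (u, v) = (2, 5/2): K = -9/34225.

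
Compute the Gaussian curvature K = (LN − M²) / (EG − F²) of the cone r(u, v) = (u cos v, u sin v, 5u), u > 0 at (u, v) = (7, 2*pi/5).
K = 0

Coefficients of the first fundamental form: E = 26, F = 0, G = u^2.
Coefficients of the second fundamental form: L = 0, M = 0, N = 5*sqrt(26)*u^2/(26*Abs(u)).
Assemble K = (LN − M²)/(EG − F²) = 0. At (u, v) = (7, 2*pi/5): K = 0.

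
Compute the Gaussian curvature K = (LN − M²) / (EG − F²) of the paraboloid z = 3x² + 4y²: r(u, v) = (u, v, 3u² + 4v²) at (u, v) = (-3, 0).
K = 48/105625

Coefficients of the first fundamental form: E = 36*u^2 + 1, F = 48*u*v, G = 64*v^2 + 1.
Coefficients of the second fundamental form: L = 6/sqrt(36*u^2 + 64*v^2 + 1), M = 0, N = 8/sqrt(36*u^2 + 64*v^2 + 1).
Assemble K = (LN − M²)/(EG − F²) = 48/(1296*u^4 + 4608*u^2*v^2 + 72*u^2 + 4096*v^4 + 128*v^2 + 1). At (u, v) = (-3, 0): K = 48/105625.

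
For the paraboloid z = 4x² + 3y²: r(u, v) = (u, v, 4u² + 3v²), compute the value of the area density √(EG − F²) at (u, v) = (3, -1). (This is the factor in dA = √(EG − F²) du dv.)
√(EG − F²)|_{(3, -1)} = sqrt(613)

E = 64*u^2 + 1, F = 48*u*v, G = 36*v^2 + 1, so EG − F² = 64*u^2 + 36*v^2 + 1. Taking the positive square root: √(EG − F²) = sqrt(64*u^2 + 36*v^2 + 1). At (u, v) = (3, -1): sqrt(613).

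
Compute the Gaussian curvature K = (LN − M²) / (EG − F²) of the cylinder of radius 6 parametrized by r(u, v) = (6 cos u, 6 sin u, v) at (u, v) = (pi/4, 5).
K = 0

Coefficients of the first fundamental form: E = 36, F = 0, G = 1.
Coefficients of the second fundamental form: L = -6, M = 0, N = 0.
Assemble K = (LN − M²)/(EG − F²) = 0. At (u, v) = (pi/4, 5): K = 0.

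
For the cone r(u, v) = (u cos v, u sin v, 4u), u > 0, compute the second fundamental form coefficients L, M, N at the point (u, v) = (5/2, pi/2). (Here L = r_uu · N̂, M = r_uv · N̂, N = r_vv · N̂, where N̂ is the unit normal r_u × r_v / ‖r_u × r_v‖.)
L = 0;  M = 0;  N = 10*sqrt(17)/17

Compute the unit normal N̂(u, v) = (-4*sqrt(17)*u*cos(v)/(17*Abs(u)), -4*sqrt(17)*u*sin(v)/(17*Abs(u)), sqrt(17)*u/(17*Abs(u))), and the second partials r_uu, r_uv, r_vv. Take dot products:
  L(u, v) = r_uu · N̂ = 0,
  M(u, v) = r_uv · N̂ = 0,
  N(u, v) = r_vv · N̂ = 4*sqrt(17)*u^2/(17*Abs(u)).
Evaluating at (u, v) = (5/2, pi/2):
  L = 0, M = 0, N = 10*sqrt(17)/17.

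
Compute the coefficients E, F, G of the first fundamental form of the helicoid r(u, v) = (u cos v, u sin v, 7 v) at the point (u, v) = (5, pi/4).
E = 1;  F = 0;  G = 74

Partials: r_u = (cos(v), sin(v), 0), r_v = (-u*sin(v), u*cos(v), 7). As functions of (u, v):
  E = r_u · r_u = 1,
  F = r_u · r_v = 0,
  G = r_v · r_v = u^2 + 49.
Evaluating at (u, v) = (5, pi/4): E = 1, F = 0, G = 74.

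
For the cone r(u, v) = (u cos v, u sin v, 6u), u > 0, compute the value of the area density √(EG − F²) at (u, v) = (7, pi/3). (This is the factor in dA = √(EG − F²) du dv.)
√(EG − F²)|_{(7, pi/3)} = 7*sqrt(37)

E = 37, F = 0, G = u^2, so EG − F² = 37*u^2. Taking the positive square root: √(EG − F²) = sqrt(37)*Abs(u). At (u, v) = (7, pi/3): 7*sqrt(37).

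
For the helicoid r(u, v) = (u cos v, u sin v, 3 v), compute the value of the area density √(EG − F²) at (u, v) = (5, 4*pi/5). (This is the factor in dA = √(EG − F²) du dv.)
√(EG − F²)|_{(5, 4*pi/5)} = sqrt(34)

E = 1, F = 0, G = u^2 + 9, so EG − F² = u^2 + 9. Taking the positive square root: √(EG − F²) = sqrt(u^2 + 9). At (u, v) = (5, 4*pi/5): sqrt(34).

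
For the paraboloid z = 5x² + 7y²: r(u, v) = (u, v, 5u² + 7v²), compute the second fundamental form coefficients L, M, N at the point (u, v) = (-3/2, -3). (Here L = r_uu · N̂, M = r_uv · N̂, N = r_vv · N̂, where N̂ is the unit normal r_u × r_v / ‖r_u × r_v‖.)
L = sqrt(1990)/199;  M = 0;  N = 7*sqrt(1990)/995

Compute the unit normal N̂(u, v) = (-10*u/sqrt(100*u^2 + 196*v^2 + 1), -14*v/sqrt(100*u^2 + 196*v^2 + 1), 1/sqrt(100*u^2 + 196*v^2 + 1)), and the second partials r_uu, r_uv, r_vv. Take dot products:
  L(u, v) = r_uu · N̂ = 10/sqrt(100*u^2 + 196*v^2 + 1),
  M(u, v) = r_uv · N̂ = 0,
  N(u, v) = r_vv · N̂ = 14/sqrt(100*u^2 + 196*v^2 + 1).
Evaluating at (u, v) = (-3/2, -3):
  L = sqrt(1990)/199, M = 0, N = 7*sqrt(1990)/995.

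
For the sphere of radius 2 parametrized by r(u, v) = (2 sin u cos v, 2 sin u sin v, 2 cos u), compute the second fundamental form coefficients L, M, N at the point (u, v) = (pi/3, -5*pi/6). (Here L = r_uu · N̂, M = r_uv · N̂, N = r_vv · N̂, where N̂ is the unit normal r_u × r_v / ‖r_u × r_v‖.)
L = -2;  M = 0;  N = -3/2

Compute the unit normal N̂(u, v) = (sin(u)^2*cos(v)/Abs(sin(u)), sin(u)^2*sin(v)/Abs(sin(u)), sin(2*u)/(2*Abs(sin(u)))), and the second partials r_uu, r_uv, r_vv. Take dot products:
  L(u, v) = r_uu · N̂ = -2*sin(u)/Abs(sin(u)),
  M(u, v) = r_uv · N̂ = 0,
  N(u, v) = r_vv · N̂ = -2*sin(u)^3/Abs(sin(u)).
Evaluating at (u, v) = (pi/3, -5*pi/6):
  L = -2, M = 0, N = -3/2.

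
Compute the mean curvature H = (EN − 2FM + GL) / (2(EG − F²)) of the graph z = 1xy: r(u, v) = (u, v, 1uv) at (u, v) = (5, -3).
H = 3*sqrt(35)/245

With E = v^2 + 1, F = u*v, G = u^2 + 1, L = 0, M = 1/sqrt(u^2 + v^2 + 1), N = 0, assemble
  H = (EN − 2FM + GL) / (2(EG − F²)) = -u*v/(u^2 + v^2 + 1)^(3/2).
At (u, v) = (5, -3): H = 3*sqrt(35)/245.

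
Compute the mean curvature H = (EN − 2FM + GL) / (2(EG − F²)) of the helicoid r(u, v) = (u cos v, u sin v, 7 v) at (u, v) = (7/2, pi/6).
H = 0

With E = 1, F = 0, G = u^2 + 49, L = 0, M = -7/sqrt(u^2 + 49), N = 0, assemble
  H = (EN − 2FM + GL) / (2(EG − F²)) = 0.
At (u, v) = (7/2, pi/6): H = 0.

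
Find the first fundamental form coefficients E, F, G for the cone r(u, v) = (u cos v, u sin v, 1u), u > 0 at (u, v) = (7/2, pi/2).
E = 2;  F = 0;  G = 49/4

Partials: r_u = (cos(v), sin(v), 1), r_v = (-u*sin(v), u*cos(v), 0). As functions of (u, v):
  E = r_u · r_u = 2,
  F = r_u · r_v = 0,
  G = r_v · r_v = u^2.
Evaluating at (u, v) = (7/2, pi/2): E = 2, F = 0, G = 49/4.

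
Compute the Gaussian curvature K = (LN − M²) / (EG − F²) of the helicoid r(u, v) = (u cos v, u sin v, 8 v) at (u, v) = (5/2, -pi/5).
K = -1024/78961

Coefficients of the first fundamental form: E = 1, F = 0, G = u^2 + 64.
Coefficients of the second fundamental form: L = 0, M = -8/sqrt(u^2 + 64), N = 0.
Assemble K = (LN − M²)/(EG − F²) = -64/(u^2 + 64)^2. At (u, v) = (5/2, -pi/5): K = -1024/78961.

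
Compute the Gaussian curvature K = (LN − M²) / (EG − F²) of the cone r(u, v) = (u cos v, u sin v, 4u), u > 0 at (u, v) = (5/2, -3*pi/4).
K = 0

Coefficients of the first fundamental form: E = 17, F = 0, G = u^2.
Coefficients of the second fundamental form: L = 0, M = 0, N = 4*sqrt(17)*u^2/(17*Abs(u)).
Assemble K = (LN − M²)/(EG − F²) = 0. At (u, v) = (5/2, -3*pi/4): K = 0.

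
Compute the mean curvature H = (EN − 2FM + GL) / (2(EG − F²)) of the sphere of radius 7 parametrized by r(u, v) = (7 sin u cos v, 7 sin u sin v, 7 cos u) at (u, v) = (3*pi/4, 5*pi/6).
H = -1/7

With E = 49, F = 0, G = 49*sin(u)^2, L = -7*sin(u)/Abs(sin(u)), M = 0, N = -7*sin(u)^3/Abs(sin(u)), assemble
  H = (EN − 2FM + GL) / (2(EG − F²)) = -sin(u)/(7*Abs(sin(u))).
At (u, v) = (3*pi/4, 5*pi/6): H = -1/7.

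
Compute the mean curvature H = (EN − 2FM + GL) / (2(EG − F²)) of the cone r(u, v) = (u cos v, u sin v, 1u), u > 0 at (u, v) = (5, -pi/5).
H = sqrt(2)/20

With E = 2, F = 0, G = u^2, L = 0, M = 0, N = sqrt(2)*u^2/(2*Abs(u)), assemble
  H = (EN − 2FM + GL) / (2(EG − F²)) = sqrt(2)/(4*Abs(u)).
At (u, v) = (5, -pi/5): H = sqrt(2)/20.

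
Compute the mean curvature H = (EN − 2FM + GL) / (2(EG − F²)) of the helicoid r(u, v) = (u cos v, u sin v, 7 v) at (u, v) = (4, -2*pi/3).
H = 0

With E = 1, F = 0, G = u^2 + 49, L = 0, M = -7/sqrt(u^2 + 49), N = 0, assemble
  H = (EN − 2FM + GL) / (2(EG − F²)) = 0.
At (u, v) = (4, -2*pi/3): H = 0.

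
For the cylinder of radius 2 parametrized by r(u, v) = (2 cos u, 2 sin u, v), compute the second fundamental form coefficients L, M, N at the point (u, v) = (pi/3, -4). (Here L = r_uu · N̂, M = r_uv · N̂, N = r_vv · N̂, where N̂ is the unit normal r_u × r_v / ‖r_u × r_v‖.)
L = -2;  M = 0;  N = 0

Compute the unit normal N̂(u, v) = (cos(u), sin(u), 0), and the second partials r_uu, r_uv, r_vv. Take dot products:
  L(u, v) = r_uu · N̂ = -2,
  M(u, v) = r_uv · N̂ = 0,
  N(u, v) = r_vv · N̂ = 0.
Evaluating at (u, v) = (pi/3, -4):
  L = -2, M = 0, N = 0.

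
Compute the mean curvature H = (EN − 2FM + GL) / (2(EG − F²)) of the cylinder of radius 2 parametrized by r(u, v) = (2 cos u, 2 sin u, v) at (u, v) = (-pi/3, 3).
H = -1/4

With E = 4, F = 0, G = 1, L = -2, M = 0, N = 0, assemble
  H = (EN − 2FM + GL) / (2(EG − F²)) = -1/4.
At (u, v) = (-pi/3, 3): H = -1/4.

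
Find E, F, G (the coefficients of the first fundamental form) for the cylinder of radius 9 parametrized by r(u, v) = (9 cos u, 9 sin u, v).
E = 81;  F = 0;  G = 1

Compute partials: r_u = (-9*sin(u), 9*cos(u), 0), r_v = (0, 0, 1). Then
  E = r_u · r_u = 81,
  F = r_u · r_v = 0,
  G = r_v · r_v = 1.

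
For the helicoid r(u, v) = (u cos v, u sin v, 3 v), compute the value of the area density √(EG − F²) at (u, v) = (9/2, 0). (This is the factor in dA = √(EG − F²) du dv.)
√(EG − F²)|_{(9/2, 0)} = 3*sqrt(13)/2

E = 1, F = 0, G = u^2 + 9, so EG − F² = u^2 + 9. Taking the positive square root: √(EG − F²) = sqrt(u^2 + 9). At (u, v) = (9/2, 0): 3*sqrt(13)/2.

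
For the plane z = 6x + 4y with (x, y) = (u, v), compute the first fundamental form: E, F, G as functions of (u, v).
E = 37;  F = 24;  G = 17

Compute partials: r_u = (1, 0, 6), r_v = (0, 1, 4). Then
  E = r_u · r_u = 37,
  F = r_u · r_v = 24,
  G = r_v · r_v = 17.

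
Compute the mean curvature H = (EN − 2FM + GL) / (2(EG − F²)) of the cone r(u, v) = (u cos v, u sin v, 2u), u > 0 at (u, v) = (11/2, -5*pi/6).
H = 2*sqrt(5)/55

With E = 5, F = 0, G = u^2, L = 0, M = 0, N = 2*sqrt(5)*u^2/(5*Abs(u)), assemble
  H = (EN − 2FM + GL) / (2(EG − F²)) = sqrt(5)/(5*Abs(u)).
At (u, v) = (11/2, -5*pi/6): H = 2*sqrt(5)/55.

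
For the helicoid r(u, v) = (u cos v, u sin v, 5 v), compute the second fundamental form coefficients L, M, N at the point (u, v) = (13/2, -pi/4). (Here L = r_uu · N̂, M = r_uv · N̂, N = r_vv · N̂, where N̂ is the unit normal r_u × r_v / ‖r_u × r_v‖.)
L = 0;  M = -10*sqrt(269)/269;  N = 0

Compute the unit normal N̂(u, v) = (5*sin(v)/sqrt(u^2 + 25), -5*cos(v)/sqrt(u^2 + 25), u/sqrt(u^2 + 25)), and the second partials r_uu, r_uv, r_vv. Take dot products:
  L(u, v) = r_uu · N̂ = 0,
  M(u, v) = r_uv · N̂ = -5/sqrt(u^2 + 25),
  N(u, v) = r_vv · N̂ = 0.
Evaluating at (u, v) = (13/2, -pi/4):
  L = 0, M = -10*sqrt(269)/269, N = 0.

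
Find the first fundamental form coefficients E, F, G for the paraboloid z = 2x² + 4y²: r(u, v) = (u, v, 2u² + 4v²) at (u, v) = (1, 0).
E = 17;  F = 0;  G = 1

Partials: r_u = (1, 0, 4*u), r_v = (0, 1, 8*v). As functions of (u, v):
  E = r_u · r_u = 16*u^2 + 1,
  F = r_u · r_v = 32*u*v,
  G = r_v · r_v = 64*v^2 + 1.
Evaluating at (u, v) = (1, 0): E = 17, F = 0, G = 1.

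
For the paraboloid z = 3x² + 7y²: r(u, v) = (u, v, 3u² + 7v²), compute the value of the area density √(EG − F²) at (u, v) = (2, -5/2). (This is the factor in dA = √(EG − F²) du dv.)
√(EG − F²)|_{(2, -5/2)} = sqrt(1370)

E = 36*u^2 + 1, F = 84*u*v, G = 196*v^2 + 1, so EG − F² = 36*u^2 + 196*v^2 + 1. Taking the positive square root: √(EG − F²) = sqrt(36*u^2 + 196*v^2 + 1). At (u, v) = (2, -5/2): sqrt(1370).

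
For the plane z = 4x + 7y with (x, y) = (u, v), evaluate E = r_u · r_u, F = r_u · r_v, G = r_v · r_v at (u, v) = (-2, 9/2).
E = 17;  F = 28;  G = 50

Partials: r_u = (1, 0, 4), r_v = (0, 1, 7). As functions of (u, v):
  E = r_u · r_u = 17,
  F = r_u · r_v = 28,
  G = r_v · r_v = 50.
Evaluating at (u, v) = (-2, 9/2): E = 17, F = 28, G = 50.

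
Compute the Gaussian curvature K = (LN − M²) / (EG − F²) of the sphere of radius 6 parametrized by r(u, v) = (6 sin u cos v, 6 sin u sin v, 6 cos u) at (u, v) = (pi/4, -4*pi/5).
K = 1/36

Coefficients of the first fundamental form: E = 36, F = 0, G = 36*sin(u)^2.
Coefficients of the second fundamental form: L = -6*sin(u)/Abs(sin(u)), M = 0, N = -6*sin(u)^3/Abs(sin(u)).
Assemble K = (LN − M²)/(EG − F²) = 1/36. At (u, v) = (pi/4, -4*pi/5): K = 1/36.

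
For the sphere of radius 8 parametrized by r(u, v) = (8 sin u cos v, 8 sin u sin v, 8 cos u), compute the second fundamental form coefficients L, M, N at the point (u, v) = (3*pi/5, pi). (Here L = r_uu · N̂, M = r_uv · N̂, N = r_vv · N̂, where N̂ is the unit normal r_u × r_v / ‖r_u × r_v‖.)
L = -8;  M = 0;  N = -5 - sqrt(5)

Compute the unit normal N̂(u, v) = (sin(u)^2*cos(v)/Abs(sin(u)), sin(u)^2*sin(v)/Abs(sin(u)), sin(2*u)/(2*Abs(sin(u)))), and the second partials r_uu, r_uv, r_vv. Take dot products:
  L(u, v) = r_uu · N̂ = -8*sin(u)/Abs(sin(u)),
  M(u, v) = r_uv · N̂ = 0,
  N(u, v) = r_vv · N̂ = -8*sin(u)^3/Abs(sin(u)).
Evaluating at (u, v) = (3*pi/5, pi):
  L = -8, M = 0, N = -5 - sqrt(5).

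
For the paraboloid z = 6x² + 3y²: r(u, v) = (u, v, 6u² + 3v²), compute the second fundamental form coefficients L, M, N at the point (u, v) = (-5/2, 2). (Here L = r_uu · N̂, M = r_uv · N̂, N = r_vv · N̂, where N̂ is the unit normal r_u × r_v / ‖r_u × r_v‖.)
L = 12*sqrt(1045)/1045;  M = 0;  N = 6*sqrt(1045)/1045

Compute the unit normal N̂(u, v) = (-12*u/sqrt(144*u^2 + 36*v^2 + 1), -6*v/sqrt(144*u^2 + 36*v^2 + 1), 1/sqrt(144*u^2 + 36*v^2 + 1)), and the second partials r_uu, r_uv, r_vv. Take dot products:
  L(u, v) = r_uu · N̂ = 12/sqrt(144*u^2 + 36*v^2 + 1),
  M(u, v) = r_uv · N̂ = 0,
  N(u, v) = r_vv · N̂ = 6/sqrt(144*u^2 + 36*v^2 + 1).
Evaluating at (u, v) = (-5/2, 2):
  L = 12*sqrt(1045)/1045, M = 0, N = 6*sqrt(1045)/1045.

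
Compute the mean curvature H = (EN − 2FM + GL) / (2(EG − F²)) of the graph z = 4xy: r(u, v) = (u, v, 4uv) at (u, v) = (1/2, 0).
H = 0

With E = 16*v^2 + 1, F = 16*u*v, G = 16*u^2 + 1, L = 0, M = 4/sqrt(16*u^2 + 16*v^2 + 1), N = 0, assemble
  H = (EN − 2FM + GL) / (2(EG − F²)) = -64*u*v/(16*u^2 + 16*v^2 + 1)^(3/2).
At (u, v) = (1/2, 0): H = 0.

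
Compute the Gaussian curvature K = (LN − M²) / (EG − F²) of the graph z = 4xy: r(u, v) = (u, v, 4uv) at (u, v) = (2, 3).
K = -16/43681

Coefficients of the first fundamental form: E = 16*v^2 + 1, F = 16*u*v, G = 16*u^2 + 1.
Coefficients of the second fundamental form: L = 0, M = 4/sqrt(16*u^2 + 16*v^2 + 1), N = 0.
Assemble K = (LN − M²)/(EG − F²) = -16/(256*u^4 + 512*u^2*v^2 + 32*u^2 + 256*v^4 + 32*v^2 + 1). At (u, v) = (2, 3): K = -16/43681.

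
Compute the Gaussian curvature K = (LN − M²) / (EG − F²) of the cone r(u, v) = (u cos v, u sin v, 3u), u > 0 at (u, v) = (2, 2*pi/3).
K = 0

Coefficients of the first fundamental form: E = 10, F = 0, G = u^2.
Coefficients of the second fundamental form: L = 0, M = 0, N = 3*sqrt(10)*u^2/(10*Abs(u)).
Assemble K = (LN − M²)/(EG − F²) = 0. At (u, v) = (2, 2*pi/3): K = 0.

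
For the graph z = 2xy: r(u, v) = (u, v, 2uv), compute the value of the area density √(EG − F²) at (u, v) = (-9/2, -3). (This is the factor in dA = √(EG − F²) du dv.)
√(EG − F²)|_{(-9/2, -3)} = sqrt(118)

E = 4*v^2 + 1, F = 4*u*v, G = 4*u^2 + 1, so EG − F² = 4*u^2 + 4*v^2 + 1. Taking the positive square root: √(EG − F²) = sqrt(4*u^2 + 4*v^2 + 1). At (u, v) = (-9/2, -3): sqrt(118).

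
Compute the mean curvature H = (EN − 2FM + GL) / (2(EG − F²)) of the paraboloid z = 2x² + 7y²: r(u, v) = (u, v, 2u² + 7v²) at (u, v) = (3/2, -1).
H = 653*sqrt(233)/54289

With E = 16*u^2 + 1, F = 56*u*v, G = 196*v^2 + 1, L = 4/sqrt(16*u^2 + 196*v^2 + 1), M = 0, N = 14/sqrt(16*u^2 + 196*v^2 + 1), assemble
  H = (EN − 2FM + GL) / (2(EG − F²)) = (112*u^2 + 392*v^2 + 9)/(16*u^2 + 196*v^2 + 1)^(3/2).
At (u, v) = (3/2, -1): H = 653*sqrt(233)/54289.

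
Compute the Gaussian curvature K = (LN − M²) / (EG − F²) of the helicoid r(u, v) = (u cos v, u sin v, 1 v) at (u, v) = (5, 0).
K = -1/676

Coefficients of the first fundamental form: E = 1, F = 0, G = u^2 + 1.
Coefficients of the second fundamental form: L = 0, M = -1/sqrt(u^2 + 1), N = 0.
Assemble K = (LN − M²)/(EG − F²) = -1/(u^2 + 1)^2. At (u, v) = (5, 0): K = -1/676.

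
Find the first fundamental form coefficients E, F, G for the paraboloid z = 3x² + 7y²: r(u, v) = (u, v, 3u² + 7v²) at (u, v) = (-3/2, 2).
E = 82;  F = -252;  G = 785

Partials: r_u = (1, 0, 6*u), r_v = (0, 1, 14*v). As functions of (u, v):
  E = r_u · r_u = 36*u^2 + 1,
  F = r_u · r_v = 84*u*v,
  G = r_v · r_v = 196*v^2 + 1.
Evaluating at (u, v) = (-3/2, 2): E = 82, F = -252, G = 785.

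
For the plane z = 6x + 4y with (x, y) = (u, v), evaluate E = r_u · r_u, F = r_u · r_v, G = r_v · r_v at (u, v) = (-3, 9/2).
E = 37;  F = 24;  G = 17

Partials: r_u = (1, 0, 6), r_v = (0, 1, 4). As functions of (u, v):
  E = r_u · r_u = 37,
  F = r_u · r_v = 24,
  G = r_v · r_v = 17.
Evaluating at (u, v) = (-3, 9/2): E = 37, F = 24, G = 17.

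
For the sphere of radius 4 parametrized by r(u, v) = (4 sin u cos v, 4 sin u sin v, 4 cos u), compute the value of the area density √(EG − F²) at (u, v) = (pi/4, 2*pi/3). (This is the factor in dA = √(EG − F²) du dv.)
√(EG − F²)|_{(pi/4, 2*pi/3)} = 8*sqrt(2)

E = 16, F = 0, G = 16*sin(u)^2, so EG − F² = 256*sin(u)^2. Taking the positive square root: √(EG − F²) = 16*Abs(sin(u)). At (u, v) = (pi/4, 2*pi/3): 8*sqrt(2).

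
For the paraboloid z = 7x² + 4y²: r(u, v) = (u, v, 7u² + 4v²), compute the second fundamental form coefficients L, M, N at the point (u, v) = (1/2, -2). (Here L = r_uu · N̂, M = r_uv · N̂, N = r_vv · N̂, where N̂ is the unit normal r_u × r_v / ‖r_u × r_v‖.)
L = 7*sqrt(34)/51;  M = 0;  N = 4*sqrt(34)/51

Compute the unit normal N̂(u, v) = (-14*u/sqrt(196*u^2 + 64*v^2 + 1), -8*v/sqrt(196*u^2 + 64*v^2 + 1), 1/sqrt(196*u^2 + 64*v^2 + 1)), and the second partials r_uu, r_uv, r_vv. Take dot products:
  L(u, v) = r_uu · N̂ = 14/sqrt(196*u^2 + 64*v^2 + 1),
  M(u, v) = r_uv · N̂ = 0,
  N(u, v) = r_vv · N̂ = 8/sqrt(196*u^2 + 64*v^2 + 1).
Evaluating at (u, v) = (1/2, -2):
  L = 7*sqrt(34)/51, M = 0, N = 4*sqrt(34)/51.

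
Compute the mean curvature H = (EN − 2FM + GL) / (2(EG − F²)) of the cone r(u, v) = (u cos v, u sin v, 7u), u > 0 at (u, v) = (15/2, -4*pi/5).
H = 7*sqrt(2)/150

With E = 50, F = 0, G = u^2, L = 0, M = 0, N = 7*sqrt(2)*u^2/(10*Abs(u)), assemble
  H = (EN − 2FM + GL) / (2(EG − F²)) = 7*sqrt(2)/(20*Abs(u)).
At (u, v) = (15/2, -4*pi/5): H = 7*sqrt(2)/150.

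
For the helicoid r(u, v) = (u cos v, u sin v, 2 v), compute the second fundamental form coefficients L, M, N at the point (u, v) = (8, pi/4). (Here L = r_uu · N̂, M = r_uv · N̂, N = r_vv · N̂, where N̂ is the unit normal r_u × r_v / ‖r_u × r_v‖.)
L = 0;  M = -sqrt(17)/17;  N = 0

Compute the unit normal N̂(u, v) = (2*sin(v)/sqrt(u^2 + 4), -2*cos(v)/sqrt(u^2 + 4), u/sqrt(u^2 + 4)), and the second partials r_uu, r_uv, r_vv. Take dot products:
  L(u, v) = r_uu · N̂ = 0,
  M(u, v) = r_uv · N̂ = -2/sqrt(u^2 + 4),
  N(u, v) = r_vv · N̂ = 0.
Evaluating at (u, v) = (8, pi/4):
  L = 0, M = -sqrt(17)/17, N = 0.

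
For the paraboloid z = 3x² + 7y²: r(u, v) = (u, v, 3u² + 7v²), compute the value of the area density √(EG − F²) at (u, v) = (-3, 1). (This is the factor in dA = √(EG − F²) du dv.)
√(EG − F²)|_{(-3, 1)} = sqrt(521)

E = 36*u^2 + 1, F = 84*u*v, G = 196*v^2 + 1, so EG − F² = 36*u^2 + 196*v^2 + 1. Taking the positive square root: √(EG − F²) = sqrt(36*u^2 + 196*v^2 + 1). At (u, v) = (-3, 1): sqrt(521).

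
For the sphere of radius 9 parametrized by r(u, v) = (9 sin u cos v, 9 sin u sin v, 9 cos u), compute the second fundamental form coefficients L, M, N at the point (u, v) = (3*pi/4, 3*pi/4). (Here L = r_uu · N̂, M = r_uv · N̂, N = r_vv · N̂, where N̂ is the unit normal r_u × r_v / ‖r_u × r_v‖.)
L = -9;  M = 0;  N = -9/2

Compute the unit normal N̂(u, v) = (sin(u)^2*cos(v)/Abs(sin(u)), sin(u)^2*sin(v)/Abs(sin(u)), sin(2*u)/(2*Abs(sin(u)))), and the second partials r_uu, r_uv, r_vv. Take dot products:
  L(u, v) = r_uu · N̂ = -9*sin(u)/Abs(sin(u)),
  M(u, v) = r_uv · N̂ = 0,
  N(u, v) = r_vv · N̂ = -9*sin(u)^3/Abs(sin(u)).
Evaluating at (u, v) = (3*pi/4, 3*pi/4):
  L = -9, M = 0, N = -9/2.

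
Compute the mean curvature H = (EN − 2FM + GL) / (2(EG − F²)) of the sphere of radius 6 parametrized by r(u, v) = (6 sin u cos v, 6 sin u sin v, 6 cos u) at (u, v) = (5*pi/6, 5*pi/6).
H = -1/6

With E = 36, F = 0, G = 36*sin(u)^2, L = -6*sin(u)/Abs(sin(u)), M = 0, N = -6*sin(u)^3/Abs(sin(u)), assemble
  H = (EN − 2FM + GL) / (2(EG − F²)) = -sin(u)/(6*Abs(sin(u))).
At (u, v) = (5*pi/6, 5*pi/6): H = -1/6.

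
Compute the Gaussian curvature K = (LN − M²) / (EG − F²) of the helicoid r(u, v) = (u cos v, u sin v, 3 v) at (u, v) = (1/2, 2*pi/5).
K = -144/1369

Coefficients of the first fundamental form: E = 1, F = 0, G = u^2 + 9.
Coefficients of the second fundamental form: L = 0, M = -3/sqrt(u^2 + 9), N = 0.
Assemble K = (LN − M²)/(EG − F²) = -9/(u^2 + 9)^2. At (u, v) = (1/2, 2*pi/5): K = -144/1369.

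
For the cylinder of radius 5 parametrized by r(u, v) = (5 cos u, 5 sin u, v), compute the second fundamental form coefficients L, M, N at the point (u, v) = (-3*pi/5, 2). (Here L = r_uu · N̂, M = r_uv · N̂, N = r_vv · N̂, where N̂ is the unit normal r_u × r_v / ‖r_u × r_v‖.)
L = -5;  M = 0;  N = 0

Compute the unit normal N̂(u, v) = (cos(u), sin(u), 0), and the second partials r_uu, r_uv, r_vv. Take dot products:
  L(u, v) = r_uu · N̂ = -5,
  M(u, v) = r_uv · N̂ = 0,
  N(u, v) = r_vv · N̂ = 0.
Evaluating at (u, v) = (-3*pi/5, 2):
  L = -5, M = 0, N = 0.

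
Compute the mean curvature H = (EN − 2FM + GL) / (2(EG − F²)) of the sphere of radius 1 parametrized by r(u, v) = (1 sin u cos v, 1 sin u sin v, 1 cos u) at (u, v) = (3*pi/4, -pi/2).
H = -1

With E = 1, F = 0, G = sin(u)^2, L = -sin(u)/Abs(sin(u)), M = 0, N = -sin(u)^3/Abs(sin(u)), assemble
  H = (EN − 2FM + GL) / (2(EG − F²)) = -sin(u)/Abs(sin(u)).
At (u, v) = (3*pi/4, -pi/2): H = -1.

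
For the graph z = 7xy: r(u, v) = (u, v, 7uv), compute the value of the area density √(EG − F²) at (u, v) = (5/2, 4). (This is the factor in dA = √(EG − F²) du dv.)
√(EG − F²)|_{(5/2, 4)} = 3*sqrt(485)/2

E = 49*v^2 + 1, F = 49*u*v, G = 49*u^2 + 1, so EG − F² = 49*u^2 + 49*v^2 + 1. Taking the positive square root: √(EG − F²) = sqrt(49*u^2 + 49*v^2 + 1). At (u, v) = (5/2, 4): 3*sqrt(485)/2.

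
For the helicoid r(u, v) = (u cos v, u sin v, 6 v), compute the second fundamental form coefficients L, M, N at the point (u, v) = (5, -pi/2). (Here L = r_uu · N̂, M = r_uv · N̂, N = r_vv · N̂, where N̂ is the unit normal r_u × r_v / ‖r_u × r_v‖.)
L = 0;  M = -6*sqrt(61)/61;  N = 0

Compute the unit normal N̂(u, v) = (6*sin(v)/sqrt(u^2 + 36), -6*cos(v)/sqrt(u^2 + 36), u/sqrt(u^2 + 36)), and the second partials r_uu, r_uv, r_vv. Take dot products:
  L(u, v) = r_uu · N̂ = 0,
  M(u, v) = r_uv · N̂ = -6/sqrt(u^2 + 36),
  N(u, v) = r_vv · N̂ = 0.
Evaluating at (u, v) = (5, -pi/2):
  L = 0, M = -6*sqrt(61)/61, N = 0.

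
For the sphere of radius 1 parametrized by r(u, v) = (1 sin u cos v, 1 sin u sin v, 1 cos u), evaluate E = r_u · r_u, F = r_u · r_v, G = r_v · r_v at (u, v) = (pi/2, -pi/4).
E = 1;  F = 0;  G = 1

Partials: r_u = (cos(u)*cos(v), sin(v)*cos(u), -sin(u)), r_v = (-sin(u)*sin(v), sin(u)*cos(v), 0). As functions of (u, v):
  E = r_u · r_u = 1,
  F = r_u · r_v = 0,
  G = r_v · r_v = sin(u)^2.
Evaluating at (u, v) = (pi/2, -pi/4): E = 1, F = 0, G = 1.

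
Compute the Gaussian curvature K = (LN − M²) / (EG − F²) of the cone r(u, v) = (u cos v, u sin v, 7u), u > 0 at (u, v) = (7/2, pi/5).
K = 0

Coefficients of the first fundamental form: E = 50, F = 0, G = u^2.
Coefficients of the second fundamental form: L = 0, M = 0, N = 7*sqrt(2)*u^2/(10*Abs(u)).
Assemble K = (LN − M²)/(EG − F²) = 0. At (u, v) = (7/2, pi/5): K = 0.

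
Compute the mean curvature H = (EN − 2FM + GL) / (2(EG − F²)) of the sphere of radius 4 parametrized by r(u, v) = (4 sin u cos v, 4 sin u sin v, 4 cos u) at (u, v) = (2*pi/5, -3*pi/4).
H = -1/4

With E = 16, F = 0, G = 16*sin(u)^2, L = -4*sin(u)/Abs(sin(u)), M = 0, N = -4*sin(u)^3/Abs(sin(u)), assemble
  H = (EN − 2FM + GL) / (2(EG − F²)) = -sin(u)/(4*Abs(sin(u))).
At (u, v) = (2*pi/5, -3*pi/4): H = -1/4.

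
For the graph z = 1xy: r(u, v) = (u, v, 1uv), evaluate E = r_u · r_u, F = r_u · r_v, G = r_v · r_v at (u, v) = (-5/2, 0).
E = 1;  F = 0;  G = 29/4

Partials: r_u = (1, 0, v), r_v = (0, 1, u). As functions of (u, v):
  E = r_u · r_u = v^2 + 1,
  F = r_u · r_v = u*v,
  G = r_v · r_v = u^2 + 1.
Evaluating at (u, v) = (-5/2, 0): E = 1, F = 0, G = 29/4.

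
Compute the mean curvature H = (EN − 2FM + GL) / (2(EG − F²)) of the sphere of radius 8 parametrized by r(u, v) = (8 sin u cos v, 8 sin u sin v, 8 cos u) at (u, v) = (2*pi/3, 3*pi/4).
H = -1/8

With E = 64, F = 0, G = 64*sin(u)^2, L = -8*sin(u)/Abs(sin(u)), M = 0, N = -8*sin(u)^3/Abs(sin(u)), assemble
  H = (EN − 2FM + GL) / (2(EG − F²)) = -sin(u)/(8*Abs(sin(u))).
At (u, v) = (2*pi/3, 3*pi/4): H = -1/8.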